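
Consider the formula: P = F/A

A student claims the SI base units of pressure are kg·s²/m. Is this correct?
Units of each symbol in P = F/A:
  F (force): kg·m/s²
  A (area): m²  → in the denominator, contributes 1/m²

Multiplying the contributions: [kg·m/s²] · [1/m²]
Adding exponents of each base unit: kg: 1, m: -1, s: -2
SI base units of pressure: kg/(m·s²)

The claimed units kg·s²/m (exponents kg: 1, m: -1, s: 2) do not match the derived units kg/(m·s²) (exponents kg: 1, m: -1, s: -2), so the claim is incorrect.

Answer: No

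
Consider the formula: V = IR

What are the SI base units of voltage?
Units of each symbol in V = IR:
  I (current): A
  R (resistance, in ohms): kg·m²/(s³·A²)

Multiplying the contributions: [A] · [kg·m²/(s³·A²)]
Adding exponents of each base unit: kg: 1, m: 2, s: -3, A: -1
SI base units of voltage: kg·m²/(s³·A)

Answer: kg·m²/(s³·A)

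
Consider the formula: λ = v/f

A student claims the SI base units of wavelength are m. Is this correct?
Units of each symbol in λ = v/f:
  v (wave speed): m/s
  f (frequency): 1/s  → in the denominator, contributes s

Multiplying the contributions: [m/s] · [s]
Adding exponents of each base unit: m: 1
SI base units of wavelength: m

The claimed units m match the derived units, so the claim is correct.

Answer: Yes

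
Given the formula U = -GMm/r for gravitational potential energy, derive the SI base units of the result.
Units of each symbol in U = -GMm/r:
  G (gravitational constant): m³/(kg·s²)
  M (mass): kg
  m (mass): kg
  r (distance): m  → in the denominator, contributes 1/m
  The minus sign does not affect the units.

Multiplying the contributions: [m³/(kg·s²)] · [kg] · [kg] · [1/m]
Adding exponents of each base unit: kg: 1, m: 2, s: -2
SI base units of gravitational potential energy: kg·m²/s²

Answer: kg·m²/s²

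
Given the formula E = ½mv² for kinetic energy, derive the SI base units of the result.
Units of each symbol in E = ½mv²:
  m (mass): kg
  v (speed): m/s  → to the power 2, contributes m²/s²
  The factor ½ is dimensionless.

Multiplying the contributions: [kg] · [m²/s²]
Adding exponents of each base unit: kg: 1, m: 2, s: -2
SI base units of kinetic energy: kg·m²/s²

Answer: kg·m²/s²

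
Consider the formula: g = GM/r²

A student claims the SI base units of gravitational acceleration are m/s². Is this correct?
Units of each symbol in g = GM/r²:
  G (gravitational constant): m³/(kg·s²)
  M (mass): kg
  r (distance): m  → to the power 2 in the denominator, contributes 1/m²

Multiplying the contributions: [m³/(kg·s²)] · [kg] · [1/m²]
Adding exponents of each base unit: m: 1, s: -2
SI base units of gravitational acceleration: m/s²

The claimed units m/s² match the derived units, so the claim is correct.

Answer: Yes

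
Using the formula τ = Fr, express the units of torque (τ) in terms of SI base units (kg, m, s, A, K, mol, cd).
Units of each symbol in τ = Fr:
  F (force): kg·m/s²
  r (lever arm): m

Multiplying the contributions: [kg·m/s²] · [m]
Adding exponents of each base unit: kg: 1, m: 2, s: -2
SI base units of torque: kg·m²/s²

Answer: kg·m²/s²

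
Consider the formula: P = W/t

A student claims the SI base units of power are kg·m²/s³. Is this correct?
Units of each symbol in P = W/t:
  W (work): kg·m²/s²
  t (time): s  → in the denominator, contributes 1/s

Multiplying the contributions: [kg·m²/s²] · [1/s]
Adding exponents of each base unit: kg: 1, m: 2, s: -3
SI base units of power: kg·m²/s³

The claimed units kg·m²/s³ match the derived units, so the claim is correct.

Answer: Yes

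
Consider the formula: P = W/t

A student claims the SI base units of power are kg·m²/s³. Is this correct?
Units of each symbol in P = W/t:
  W (work): kg·m²/s²
  t (time): s  → in the denominator, contributes 1/s

Multiplying the contributions: [kg·m²/s²] · [1/s]
Adding exponents of each base unit: kg: 1, m: 2, s: -3
SI base units of power: kg·m²/s³

The claimed units kg·m²/s³ match the derived units, so the claim is correct.

Answer: Yes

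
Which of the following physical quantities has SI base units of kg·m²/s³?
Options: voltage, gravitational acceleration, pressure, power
Checking the SI base units of each option:
  voltage (V = IR): kg·m²/(s³·A)  ✗
  gravitational acceleration (g = GM/r²): m/s²  ✗
  pressure (P = F/A): kg/(m·s²)  ✗
  power (P = W/t): kg·m²/s³  ✓ matches

Only power has units kg·m²/s³.

Answer: power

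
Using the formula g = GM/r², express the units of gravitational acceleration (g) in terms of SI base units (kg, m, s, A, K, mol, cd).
Units of each symbol in g = GM/r²:
  G (gravitational constant): m³/(kg·s²)
  M (mass): kg
  r (distance): m  → to the power 2 in the denominator, contributes 1/m²

Multiplying the contributions: [m³/(kg·s²)] · [kg] · [1/m²]
Adding exponents of each base unit: m: 1, s: -2
SI base units of gravitational acceleration: m/s²

Answer: m/s²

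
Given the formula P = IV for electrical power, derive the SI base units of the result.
Units of each symbol in P = IV:
  I (current): A
  V (voltage, in volts): kg·m²/(s³·A)

Multiplying the contributions: [A] · [kg·m²/(s³·A)]
Adding exponents of each base unit: kg: 1, m: 2, s: -3
SI base units of electrical power: kg·m²/s³

Answer: kg·m²/s³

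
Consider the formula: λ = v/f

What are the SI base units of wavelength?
Units of each symbol in λ = v/f:
  v (wave speed): m/s
  f (frequency): 1/s  → in the denominator, contributes s

Multiplying the contributions: [m/s] · [s]
Adding exponents of each base unit: m: 1
SI base units of wavelength: m

Answer: m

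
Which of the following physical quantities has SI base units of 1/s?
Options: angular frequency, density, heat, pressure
Checking the SI base units of each option:
  angular frequency (ω = 2πf): 1/s  ✓ matches
  density (ρ = m/V): kg/m³  ✗
  heat (Q = mcΔT): kg·m²/s²  ✗
  pressure (P = F/A): kg/(m·s²)  ✗

Only angular frequency has units 1/s.

Answer: angular frequency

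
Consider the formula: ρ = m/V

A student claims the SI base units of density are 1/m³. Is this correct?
Units of each symbol in ρ = m/V:
  m (mass): kg
  V (volume): m³  → in the denominator, contributes 1/m³

Multiplying the contributions: [kg] · [1/m³]
Adding exponents of each base unit: kg: 1, m: -3
SI base units of density: kg/m³

The claimed units 1/m³ (exponents m: -3) do not match the derived units kg/m³ (exponents kg: 1, m: -3), so the claim is incorrect.

Answer: No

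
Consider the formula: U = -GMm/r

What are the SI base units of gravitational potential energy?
Units of each symbol in U = -GMm/r:
  G (gravitational constant): m³/(kg·s²)
  M (mass): kg
  m (mass): kg
  r (distance): m  → in the denominator, contributes 1/m
  The minus sign does not affect the units.

Multiplying the contributions: [m³/(kg·s²)] · [kg] · [kg] · [1/m]
Adding exponents of each base unit: kg: 1, m: 2, s: -2
SI base units of gravitational potential energy: kg·m²/s²

Answer: kg·m²/s²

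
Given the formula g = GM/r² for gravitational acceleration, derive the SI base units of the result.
Units of each symbol in g = GM/r²:
  G (gravitational constant): m³/(kg·s²)
  M (mass): kg
  r (distance): m  → to the power 2 in the denominator, contributes 1/m²

Multiplying the contributions: [m³/(kg·s²)] · [kg] · [1/m²]
Adding exponents of each base unit: m: 1, s: -2
SI base units of gravitational acceleration: m/s²

Answer: m/s²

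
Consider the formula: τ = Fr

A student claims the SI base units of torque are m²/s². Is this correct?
Units of each symbol in τ = Fr:
  F (force): kg·m/s²
  r (lever arm): m

Multiplying the contributions: [kg·m/s²] · [m]
Adding exponents of each base unit: kg: 1, m: 2, s: -2
SI base units of torque: kg·m²/s²

The claimed units m²/s² (exponents m: 2, s: -2) do not match the derived units kg·m²/s² (exponents kg: 1, m: 2, s: -2), so the claim is incorrect.

Answer: No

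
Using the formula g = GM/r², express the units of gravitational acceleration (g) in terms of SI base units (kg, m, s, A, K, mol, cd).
Units of each symbol in g = GM/r²:
  G (gravitational constant): m³/(kg·s²)
  M (mass): kg
  r (distance): m  → to the power 2 in the denominator, contributes 1/m²

Multiplying the contributions: [m³/(kg·s²)] · [kg] · [1/m²]
Adding exponents of each base unit: m: 1, s: -2
SI base units of gravitational acceleration: m/s²

Answer: m/s²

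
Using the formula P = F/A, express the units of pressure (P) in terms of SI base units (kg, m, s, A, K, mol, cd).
Units of each symbol in P = F/A:
  F (force): kg·m/s²
  A (area): m²  → in the denominator, contributes 1/m²

Multiplying the contributions: [kg·m/s²] · [1/m²]
Adding exponents of each base unit: kg: 1, m: -1, s: -2
SI base units of pressure: kg/(m·s²)

Answer: kg/(m·s²)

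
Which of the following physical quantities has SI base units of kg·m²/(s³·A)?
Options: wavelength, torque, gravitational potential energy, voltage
Checking the SI base units of each option:
  wavelength (λ = v/f): m  ✗
  torque (τ = Fr): kg·m²/s²  ✗
  gravitational potential energy (U = -GMm/r): kg·m²/s²  ✗
  voltage (V = IR): kg·m²/(s³·A)  ✓ matches

Only voltage has units kg·m²/(s³·A).

Answer: voltage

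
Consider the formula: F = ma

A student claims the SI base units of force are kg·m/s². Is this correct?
Units of each symbol in F = ma:
  m (mass): kg
  a (acceleration): m/s²

Multiplying the contributions: [kg] · [m/s²]
Adding exponents of each base unit: kg: 1, m: 1, s: -2
SI base units of force: kg·m/s²

The claimed units kg·m/s² match the derived units, so the claim is correct.

Answer: Yes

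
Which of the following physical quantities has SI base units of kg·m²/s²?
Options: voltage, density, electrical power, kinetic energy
Checking the SI base units of each option:
  voltage (V = IR): kg·m²/(s³·A)  ✗
  density (ρ = m/V): kg/m³  ✗
  electrical power (P = IV): kg·m²/s³  ✗
  kinetic energy (E = ½mv²): kg·m²/s²  ✓ matches

Only kinetic energy has units kg·m²/s².

Answer: kinetic energy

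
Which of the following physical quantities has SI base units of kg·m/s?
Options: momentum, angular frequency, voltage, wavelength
Checking the SI base units of each option:
  momentum (p = mv): kg·m/s  ✓ matches
  angular frequency (ω = 2πf): 1/s  ✗
  voltage (V = IR): kg·m²/(s³·A)  ✗
  wavelength (λ = v/f): m  ✗

Only momentum has units kg·m/s.

Answer: momentum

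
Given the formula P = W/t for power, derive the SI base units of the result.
Units of each symbol in P = W/t:
  W (work): kg·m²/s²
  t (time): s  → in the denominator, contributes 1/s

Multiplying the contributions: [kg·m²/s²] · [1/s]
Adding exponents of each base unit: kg: 1, m: 2, s: -3
SI base units of power: kg·m²/s³

Answer: kg·m²/s³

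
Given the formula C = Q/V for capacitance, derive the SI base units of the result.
Units of each symbol in C = Q/V:
  Q (charge, in coulombs): s·A
  V (voltage, in volts): kg·m²/(s³·A)  → in the denominator, contributes s³·A/(kg·m²)

Multiplying the contributions: [s·A] · [s³·A/(kg·m²)]
Adding exponents of each base unit: kg: -1, m: -2, s: 4, A: 2
SI base units of capacitance: s⁴·A²/(kg·m²)

Answer: s⁴·A²/(kg·m²)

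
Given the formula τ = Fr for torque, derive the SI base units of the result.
Units of each symbol in τ = Fr:
  F (force): kg·m/s²
  r (lever arm): m

Multiplying the contributions: [kg·m/s²] · [m]
Adding exponents of each base unit: kg: 1, m: 2, s: -2
SI base units of torque: kg·m²/s²

Answer: kg·m²/s²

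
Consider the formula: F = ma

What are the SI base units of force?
Units of each symbol in F = ma:
  m (mass): kg
  a (acceleration): m/s²

Multiplying the contributions: [kg] · [m/s²]
Adding exponents of each base unit: kg: 1, m: 1, s: -2
SI base units of force: kg·m/s²

Answer: kg·m/s²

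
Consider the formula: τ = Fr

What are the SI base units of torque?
Units of each symbol in τ = Fr:
  F (force): kg·m/s²
  r (lever arm): m

Multiplying the contributions: [kg·m/s²] · [m]
Adding exponents of each base unit: kg: 1, m: 2, s: -2
SI base units of torque: kg·m²/s²

Answer: kg·m²/s²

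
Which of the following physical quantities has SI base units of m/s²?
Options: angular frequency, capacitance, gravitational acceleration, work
Checking the SI base units of each option:
  angular frequency (ω = 2πf): 1/s  ✗
  capacitance (C = Q/V): s⁴·A²/(kg·m²)  ✗
  gravitational acceleration (g = GM/r²): m/s²  ✓ matches
  work (W = Fd): kg·m²/s²  ✗

Only gravitational acceleration has units m/s².

Answer: gravitational acceleration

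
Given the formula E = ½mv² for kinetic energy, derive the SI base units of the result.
Units of each symbol in E = ½mv²:
  m (mass): kg
  v (speed): m/s  → to the power 2, contributes m²/s²
  The factor ½ is dimensionless.

Multiplying the contributions: [kg] · [m²/s²]
Adding exponents of each base unit: kg: 1, m: 2, s: -2
SI base units of kinetic energy: kg·m²/s²

Answer: kg·m²/s²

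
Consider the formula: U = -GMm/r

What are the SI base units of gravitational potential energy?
Units of each symbol in U = -GMm/r:
  G (gravitational constant): m³/(kg·s²)
  M (mass): kg
  m (mass): kg
  r (distance): m  → in the denominator, contributes 1/m
  The minus sign does not affect the units.

Multiplying the contributions: [m³/(kg·s²)] · [kg] · [kg] · [1/m]
Adding exponents of each base unit: kg: 1, m: 2, s: -2
SI base units of gravitational potential energy: kg·m²/s²

Answer: kg·m²/s²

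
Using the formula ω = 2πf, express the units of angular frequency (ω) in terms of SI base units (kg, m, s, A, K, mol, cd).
Units of each symbol in ω = 2πf:
  f (frequency): 1/s
  The factor 2π is dimensionless.

Multiplying the contributions: [1/s]
Adding exponents of each base unit: s: -1
SI base units of angular frequency: 1/s

Answer: 1/s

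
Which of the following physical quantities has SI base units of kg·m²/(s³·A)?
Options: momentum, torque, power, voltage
Checking the SI base units of each option:
  momentum (p = mv): kg·m/s  ✗
  torque (τ = Fr): kg·m²/s²  ✗
  power (P = W/t): kg·m²/s³  ✗
  voltage (V = IR): kg·m²/(s³·A)  ✓ matches

Only voltage has units kg·m²/(s³·A).

Answer: voltage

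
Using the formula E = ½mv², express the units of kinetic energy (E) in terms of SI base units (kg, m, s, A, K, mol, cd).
Units of each symbol in E = ½mv²:
  m (mass): kg
  v (speed): m/s  → to the power 2, contributes m²/s²
  The factor ½ is dimensionless.

Multiplying the contributions: [kg] · [m²/s²]
Adding exponents of each base unit: kg: 1, m: 2, s: -2
SI base units of kinetic energy: kg·m²/s²

Answer: kg·m²/s²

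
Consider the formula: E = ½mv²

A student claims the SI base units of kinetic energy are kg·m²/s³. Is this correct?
Units of each symbol in E = ½mv²:
  m (mass): kg
  v (speed): m/s  → to the power 2, contributes m²/s²
  The factor ½ is dimensionless.

Multiplying the contributions: [kg] · [m²/s²]
Adding exponents of each base unit: kg: 1, m: 2, s: -2
SI base units of kinetic energy: kg·m²/s²

The claimed units kg·m²/s³ (exponents kg: 1, m: 2, s: -3) do not match the derived units kg·m²/s² (exponents kg: 1, m: 2, s: -2), so the claim is incorrect.

Answer: No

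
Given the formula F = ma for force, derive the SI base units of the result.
Units of each symbol in F = ma:
  m (mass): kg
  a (acceleration): m/s²

Multiplying the contributions: [kg] · [m/s²]
Adding exponents of each base unit: kg: 1, m: 1, s: -2
SI base units of force: kg·m/s²

Answer: kg·m/s²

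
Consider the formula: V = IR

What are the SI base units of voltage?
Units of each symbol in V = IR:
  I (current): A
  R (resistance, in ohms): kg·m²/(s³·A²)

Multiplying the contributions: [A] · [kg·m²/(s³·A²)]
Adding exponents of each base unit: kg: 1, m: 2, s: -3, A: -1
SI base units of voltage: kg·m²/(s³·A)

Answer: kg·m²/(s³·A)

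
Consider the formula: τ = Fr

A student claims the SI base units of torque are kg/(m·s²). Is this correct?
Units of each symbol in τ = Fr:
  F (force): kg·m/s²
  r (lever arm): m

Multiplying the contributions: [kg·m/s²] · [m]
Adding exponents of each base unit: kg: 1, m: 2, s: -2
SI base units of torque: kg·m²/s²

The claimed units kg/(m·s²) (exponents kg: 1, m: -1, s: -2) do not match the derived units kg·m²/s² (exponents kg: 1, m: 2, s: -2), so the claim is incorrect.

Answer: No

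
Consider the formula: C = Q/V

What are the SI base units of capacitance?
Units of each symbol in C = Q/V:
  Q (charge, in coulombs): s·A
  V (voltage, in volts): kg·m²/(s³·A)  → in the denominator, contributes s³·A/(kg·m²)

Multiplying the contributions: [s·A] · [s³·A/(kg·m²)]
Adding exponents of each base unit: kg: -1, m: -2, s: 4, A: 2
SI base units of capacitance: s⁴·A²/(kg·m²)

Answer: s⁴·A²/(kg·m²)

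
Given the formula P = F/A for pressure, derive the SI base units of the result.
Units of each symbol in P = F/A:
  F (force): kg·m/s²
  A (area): m²  → in the denominator, contributes 1/m²

Multiplying the contributions: [kg·m/s²] · [1/m²]
Adding exponents of each base unit: kg: 1, m: -1, s: -2
SI base units of pressure: kg/(m·s²)

Answer: kg/(m·s²)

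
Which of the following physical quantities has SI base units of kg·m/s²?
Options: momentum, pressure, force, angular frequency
Checking the SI base units of each option:
  momentum (p = mv): kg·m/s  ✗
  pressure (P = F/A): kg/(m·s²)  ✗
  force (F = ma): kg·m/s²  ✓ matches
  angular frequency (ω = 2πf): 1/s  ✗

Only force has units kg·m/s².

Answer: force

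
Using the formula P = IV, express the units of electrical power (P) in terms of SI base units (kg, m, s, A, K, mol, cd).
Units of each symbol in P = IV:
  I (current): A
  V (voltage, in volts): kg·m²/(s³·A)

Multiplying the contributions: [A] · [kg·m²/(s³·A)]
Adding exponents of each base unit: kg: 1, m: 2, s: -3
SI base units of electrical power: kg·m²/s³

Answer: kg·m²/s³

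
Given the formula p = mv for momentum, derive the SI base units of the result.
Units of each symbol in p = mv:
  m (mass): kg
  v (velocity): m/s

Multiplying the contributions: [kg] · [m/s]
Adding exponents of each base unit: kg: 1, m: 1, s: -1
SI base units of momentum: kg·m/s

Answer: kg·m/s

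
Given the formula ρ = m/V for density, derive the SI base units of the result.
Units of each symbol in ρ = m/V:
  m (mass): kg
  V (volume): m³  → in the denominator, contributes 1/m³

Multiplying the contributions: [kg] · [1/m³]
Adding exponents of each base unit: kg: 1, m: -3
SI base units of density: kg/m³

Answer: kg/m³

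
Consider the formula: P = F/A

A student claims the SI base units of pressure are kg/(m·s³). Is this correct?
Units of each symbol in P = F/A:
  F (force): kg·m/s²
  A (area): m²  → in the denominator, contributes 1/m²

Multiplying the contributions: [kg·m/s²] · [1/m²]
Adding exponents of each base unit: kg: 1, m: -1, s: -2
SI base units of pressure: kg/(m·s²)

The claimed units kg/(m·s³) (exponents kg: 1, m: -1, s: -3) do not match the derived units kg/(m·s²) (exponents kg: 1, m: -1, s: -2), so the claim is incorrect.

Answer: No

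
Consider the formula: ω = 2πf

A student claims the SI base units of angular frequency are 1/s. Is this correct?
Units of each symbol in ω = 2πf:
  f (frequency): 1/s
  The factor 2π is dimensionless.

Multiplying the contributions: [1/s]
Adding exponents of each base unit: s: -1
SI base units of angular frequency: 1/s

The claimed units 1/s match the derived units, so the claim is correct.

Answer: Yes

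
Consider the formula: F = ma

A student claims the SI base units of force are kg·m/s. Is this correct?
Units of each symbol in F = ma:
  m (mass): kg
  a (acceleration): m/s²

Multiplying the contributions: [kg] · [m/s²]
Adding exponents of each base unit: kg: 1, m: 1, s: -2
SI base units of force: kg·m/s²

The claimed units kg·m/s (exponents kg: 1, m: 1, s: -1) do not match the derived units kg·m/s² (exponents kg: 1, m: 1, s: -2), so the claim is incorrect.

Answer: No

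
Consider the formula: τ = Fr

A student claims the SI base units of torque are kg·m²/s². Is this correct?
Units of each symbol in τ = Fr:
  F (force): kg·m/s²
  r (lever arm): m

Multiplying the contributions: [kg·m/s²] · [m]
Adding exponents of each base unit: kg: 1, m: 2, s: -2
SI base units of torque: kg·m²/s²

The claimed units kg·m²/s² match the derived units, so the claim is correct.

Answer: Yes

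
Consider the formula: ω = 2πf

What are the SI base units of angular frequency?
Units of each symbol in ω = 2πf:
  f (frequency): 1/s
  The factor 2π is dimensionless.

Multiplying the contributions: [1/s]
Adding exponents of each base unit: s: -1
SI base units of angular frequency: 1/s

Answer: 1/s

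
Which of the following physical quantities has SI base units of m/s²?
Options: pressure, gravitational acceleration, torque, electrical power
Checking the SI base units of each option:
  pressure (P = F/A): kg/(m·s²)  ✗
  gravitational acceleration (g = GM/r²): m/s²  ✓ matches
  torque (τ = Fr): kg·m²/s²  ✗
  electrical power (P = IV): kg·m²/s³  ✗

Only gravitational acceleration has units m/s².

Answer: gravitational acceleration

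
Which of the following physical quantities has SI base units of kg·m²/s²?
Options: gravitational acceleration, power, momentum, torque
Checking the SI base units of each option:
  gravitational acceleration (g = GM/r²): m/s²  ✗
  power (P = W/t): kg·m²/s³  ✗
  momentum (p = mv): kg·m/s  ✗
  torque (τ = Fr): kg·m²/s²  ✓ matches

Only torque has units kg·m²/s².

Answer: torque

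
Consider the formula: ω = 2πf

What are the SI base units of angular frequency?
Units of each symbol in ω = 2πf:
  f (frequency): 1/s
  The factor 2π is dimensionless.

Multiplying the contributions: [1/s]
Adding exponents of each base unit: s: -1
SI base units of angular frequency: 1/s

Answer: 1/s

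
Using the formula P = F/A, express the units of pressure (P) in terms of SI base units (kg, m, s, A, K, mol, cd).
Units of each symbol in P = F/A:
  F (force): kg·m/s²
  A (area): m²  → in the denominator, contributes 1/m²

Multiplying the contributions: [kg·m/s²] · [1/m²]
Adding exponents of each base unit: kg: 1, m: -1, s: -2
SI base units of pressure: kg/(m·s²)

Answer: kg/(m·s²)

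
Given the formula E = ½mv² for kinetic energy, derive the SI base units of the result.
Units of each symbol in E = ½mv²:
  m (mass): kg
  v (speed): m/s  → to the power 2, contributes m²/s²
  The factor ½ is dimensionless.

Multiplying the contributions: [kg] · [m²/s²]
Adding exponents of each base unit: kg: 1, m: 2, s: -2
SI base units of kinetic energy: kg·m²/s²

Answer: kg·m²/s²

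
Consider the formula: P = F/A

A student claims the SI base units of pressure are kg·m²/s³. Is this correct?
Units of each symbol in P = F/A:
  F (force): kg·m/s²
  A (area): m²  → in the denominator, contributes 1/m²

Multiplying the contributions: [kg·m/s²] · [1/m²]
Adding exponents of each base unit: kg: 1, m: -1, s: -2
SI base units of pressure: kg/(m·s²)

The claimed units kg·m²/s³ (exponents kg: 1, m: 2, s: -3) do not match the derived units kg/(m·s²) (exponents kg: 1, m: -1, s: -2), so the claim is incorrect.

Answer: No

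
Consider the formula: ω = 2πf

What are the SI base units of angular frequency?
Units of each symbol in ω = 2πf:
  f (frequency): 1/s
  The factor 2π is dimensionless.

Multiplying the contributions: [1/s]
Adding exponents of each base unit: s: -1
SI base units of angular frequency: 1/s

Answer: 1/s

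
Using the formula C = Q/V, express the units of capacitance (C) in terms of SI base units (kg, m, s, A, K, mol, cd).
Units of each symbol in C = Q/V:
  Q (charge, in coulombs): s·A
  V (voltage, in volts): kg·m²/(s³·A)  → in the denominator, contributes s³·A/(kg·m²)

Multiplying the contributions: [s·A] · [s³·A/(kg·m²)]
Adding exponents of each base unit: kg: -1, m: -2, s: 4, A: 2
SI base units of capacitance: s⁴·A²/(kg·m²)

Answer: s⁴·A²/(kg·m²)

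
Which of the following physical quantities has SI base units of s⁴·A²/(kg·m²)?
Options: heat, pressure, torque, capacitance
Checking the SI base units of each option:
  heat (Q = mcΔT): kg·m²/s²  ✗
  pressure (P = F/A): kg/(m·s²)  ✗
  torque (τ = Fr): kg·m²/s²  ✗
  capacitance (C = Q/V): s⁴·A²/(kg·m²)  ✓ matches

Only capacitance has units s⁴·A²/(kg·m²).

Answer: capacitance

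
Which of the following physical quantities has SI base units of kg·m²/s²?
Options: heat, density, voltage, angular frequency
Checking the SI base units of each option:
  heat (Q = mcΔT): kg·m²/s²  ✓ matches
  density (ρ = m/V): kg/m³  ✗
  voltage (V = IR): kg·m²/(s³·A)  ✗
  angular frequency (ω = 2πf): 1/s  ✗

Only heat has units kg·m²/s².

Answer: heat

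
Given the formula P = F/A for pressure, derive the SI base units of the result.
Units of each symbol in P = F/A:
  F (force): kg·m/s²
  A (area): m²  → in the denominator, contributes 1/m²

Multiplying the contributions: [kg·m/s²] · [1/m²]
Adding exponents of each base unit: kg: 1, m: -1, s: -2
SI base units of pressure: kg/(m·s²)

Answer: kg/(m·s²)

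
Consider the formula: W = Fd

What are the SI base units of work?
Units of each symbol in W = Fd:
  F (force): kg·m/s²
  d (displacement): m

Multiplying the contributions: [kg·m/s²] · [m]
Adding exponents of each base unit: kg: 1, m: 2, s: -2
SI base units of work: kg·m²/s²

Answer: kg·m²/s²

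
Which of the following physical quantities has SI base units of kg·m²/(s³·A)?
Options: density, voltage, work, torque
Checking the SI base units of each option:
  density (ρ = m/V): kg/m³  ✗
  voltage (V = IR): kg·m²/(s³·A)  ✓ matches
  work (W = Fd): kg·m²/s²  ✗
  torque (τ = Fr): kg·m²/s²  ✗

Only voltage has units kg·m²/(s³·A).

Answer: voltage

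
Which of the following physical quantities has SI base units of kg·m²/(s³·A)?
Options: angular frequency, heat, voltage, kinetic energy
Checking the SI base units of each option:
  angular frequency (ω = 2πf): 1/s  ✗
  heat (Q = mcΔT): kg·m²/s²  ✗
  voltage (V = IR): kg·m²/(s³·A)  ✓ matches
  kinetic energy (E = ½mv²): kg·m²/s²  ✗

Only voltage has units kg·m²/(s³·A).

Answer: voltage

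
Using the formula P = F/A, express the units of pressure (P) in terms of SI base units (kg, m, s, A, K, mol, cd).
Units of each symbol in P = F/A:
  F (force): kg·m/s²
  A (area): m²  → in the denominator, contributes 1/m²

Multiplying the contributions: [kg·m/s²] · [1/m²]
Adding exponents of each base unit: kg: 1, m: -1, s: -2
SI base units of pressure: kg/(m·s²)

Answer: kg/(m·s²)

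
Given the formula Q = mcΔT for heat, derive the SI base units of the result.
Units of each symbol in Q = mcΔT:
  m (mass): kg
  c (specific heat capacity, in J/(kg·K)): m²/(s²·K)
  ΔT (temperature change): K

Multiplying the contributions: [kg] · [m²/(s²·K)] · [K]
Adding exponents of each base unit: kg: 1, m: 2, s: -2
SI base units of heat: kg·m²/s²

Answer: kg·m²/s²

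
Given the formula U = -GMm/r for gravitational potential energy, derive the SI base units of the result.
Units of each symbol in U = -GMm/r:
  G (gravitational constant): m³/(kg·s²)
  M (mass): kg
  m (mass): kg
  r (distance): m  → in the denominator, contributes 1/m
  The minus sign does not affect the units.

Multiplying the contributions: [m³/(kg·s²)] · [kg] · [kg] · [1/m]
Adding exponents of each base unit: kg: 1, m: 2, s: -2
SI base units of gravitational potential energy: kg·m²/s²

Answer: kg·m²/s²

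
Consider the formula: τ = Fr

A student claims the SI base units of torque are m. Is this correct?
Units of each symbol in τ = Fr:
  F (force): kg·m/s²
  r (lever arm): m

Multiplying the contributions: [kg·m/s²] · [m]
Adding exponents of each base unit: kg: 1, m: 2, s: -2
SI base units of torque: kg·m²/s²

The claimed units m (exponents m: 1) do not match the derived units kg·m²/s² (exponents kg: 1, m: 2, s: -2), so the claim is incorrect.

Answer: No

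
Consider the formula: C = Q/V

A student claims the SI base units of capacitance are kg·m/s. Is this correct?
Units of each symbol in C = Q/V:
  Q (charge, in coulombs): s·A
  V (voltage, in volts): kg·m²/(s³·A)  → in the denominator, contributes s³·A/(kg·m²)

Multiplying the contributions: [s·A] · [s³·A/(kg·m²)]
Adding exponents of each base unit: kg: -1, m: -2, s: 4, A: 2
SI base units of capacitance: s⁴·A²/(kg·m²)

The claimed units kg·m/s (exponents kg: 1, m: 1, s: -1) do not match the derived units s⁴·A²/(kg·m²) (exponents kg: -1, m: -2, s: 4, A: 2), so the claim is incorrect.

Answer: No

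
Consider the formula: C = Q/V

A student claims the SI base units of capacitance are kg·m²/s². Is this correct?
Units of each symbol in C = Q/V:
  Q (charge, in coulombs): s·A
  V (voltage, in volts): kg·m²/(s³·A)  → in the denominator, contributes s³·A/(kg·m²)

Multiplying the contributions: [s·A] · [s³·A/(kg·m²)]
Adding exponents of each base unit: kg: -1, m: -2, s: 4, A: 2
SI base units of capacitance: s⁴·A²/(kg·m²)

The claimed units kg·m²/s² (exponents kg: 1, m: 2, s: -2) do not match the derived units s⁴·A²/(kg·m²) (exponents kg: -1, m: -2, s: 4, A: 2), so the claim is incorrect.

Answer: No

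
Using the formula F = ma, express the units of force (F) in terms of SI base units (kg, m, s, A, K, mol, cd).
Units of each symbol in F = ma:
  m (mass): kg
  a (acceleration): m/s²

Multiplying the contributions: [kg] · [m/s²]
Adding exponents of each base unit: kg: 1, m: 1, s: -2
SI base units of force: kg·m/s²

Answer: kg·m/s²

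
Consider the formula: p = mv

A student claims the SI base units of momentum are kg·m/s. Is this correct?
Units of each symbol in p = mv:
  m (mass): kg
  v (velocity): m/s

Multiplying the contributions: [kg] · [m/s]
Adding exponents of each base unit: kg: 1, m: 1, s: -1
SI base units of momentum: kg·m/s

The claimed units kg·m/s match the derived units, so the claim is correct.

Answer: Yes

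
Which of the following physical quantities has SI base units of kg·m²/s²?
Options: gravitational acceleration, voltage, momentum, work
Checking the SI base units of each option:
  gravitational acceleration (g = GM/r²): m/s²  ✗
  voltage (V = IR): kg·m²/(s³·A)  ✗
  momentum (p = mv): kg·m/s  ✗
  work (W = Fd): kg·m²/s²  ✓ matches

Only work has units kg·m²/s².

Answer: work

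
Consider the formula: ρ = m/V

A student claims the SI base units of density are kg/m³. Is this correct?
Units of each symbol in ρ = m/V:
  m (mass): kg
  V (volume): m³  → in the denominator, contributes 1/m³

Multiplying the contributions: [kg] · [1/m³]
Adding exponents of each base unit: kg: 1, m: -3
SI base units of density: kg/m³

The claimed units kg/m³ match the derived units, so the claim is correct.

Answer: Yes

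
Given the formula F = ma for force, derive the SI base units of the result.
Units of each symbol in F = ma:
  m (mass): kg
  a (acceleration): m/s²

Multiplying the contributions: [kg] · [m/s²]
Adding exponents of each base unit: kg: 1, m: 1, s: -2
SI base units of force: kg·m/s²

Answer: kg·m/s²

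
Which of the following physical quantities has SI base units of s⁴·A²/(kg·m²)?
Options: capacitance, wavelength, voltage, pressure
Checking the SI base units of each option:
  capacitance (C = Q/V): s⁴·A²/(kg·m²)  ✓ matches
  wavelength (λ = v/f): m  ✗
  voltage (V = IR): kg·m²/(s³·A)  ✗
  pressure (P = F/A): kg/(m·s²)  ✗

Only capacitance has units s⁴·A²/(kg·m²).

Answer: capacitance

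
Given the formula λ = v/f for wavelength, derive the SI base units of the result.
Units of each symbol in λ = v/f:
  v (wave speed): m/s
  f (frequency): 1/s  → in the denominator, contributes s

Multiplying the contributions: [m/s] · [s]
Adding exponents of each base unit: m: 1
SI base units of wavelength: m

Answer: m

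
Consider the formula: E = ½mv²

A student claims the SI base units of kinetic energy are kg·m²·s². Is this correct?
Units of each symbol in E = ½mv²:
  m (mass): kg
  v (speed): m/s  → to the power 2, contributes m²/s²
  The factor ½ is dimensionless.

Multiplying the contributions: [kg] · [m²/s²]
Adding exponents of each base unit: kg: 1, m: 2, s: -2
SI base units of kinetic energy: kg·m²/s²

The claimed units kg·m²·s² (exponents kg: 1, m: 2, s: 2) do not match the derived units kg·m²/s² (exponents kg: 1, m: 2, s: -2), so the claim is incorrect.

Answer: No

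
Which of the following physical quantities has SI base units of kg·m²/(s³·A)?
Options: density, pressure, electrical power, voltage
Checking the SI base units of each option:
  density (ρ = m/V): kg/m³  ✗
  pressure (P = F/A): kg/(m·s²)  ✗
  electrical power (P = IV): kg·m²/s³  ✗
  voltage (V = IR): kg·m²/(s³·A)  ✓ matches

Only voltage has units kg·m²/(s³·A).

Answer: voltage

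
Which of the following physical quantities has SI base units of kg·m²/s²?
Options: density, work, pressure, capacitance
Checking the SI base units of each option:
  density (ρ = m/V): kg/m³  ✗
  work (W = Fd): kg·m²/s²  ✓ matches
  pressure (P = F/A): kg/(m·s²)  ✗
  capacitance (C = Q/V): s⁴·A²/(kg·m²)  ✗

Only work has units kg·m²/s².

Answer: work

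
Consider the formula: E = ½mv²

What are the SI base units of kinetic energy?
Units of each symbol in E = ½mv²:
  m (mass): kg
  v (speed): m/s  → to the power 2, contributes m²/s²
  The factor ½ is dimensionless.

Multiplying the contributions: [kg] · [m²/s²]
Adding exponents of each base unit: kg: 1, m: 2, s: -2
SI base units of kinetic energy: kg·m²/s²

Answer: kg·m²/s²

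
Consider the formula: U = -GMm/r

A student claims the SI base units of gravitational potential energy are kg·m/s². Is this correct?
Units of each symbol in U = -GMm/r:
  G (gravitational constant): m³/(kg·s²)
  M (mass): kg
  m (mass): kg
  r (distance): m  → in the denominator, contributes 1/m
  The minus sign does not affect the units.

Multiplying the contributions: [m³/(kg·s²)] · [kg] · [kg] · [1/m]
Adding exponents of each base unit: kg: 1, m: 2, s: -2
SI base units of gravitational potential energy: kg·m²/s²

The claimed units kg·m/s² (exponents kg: 1, m: 1, s: -2) do not match the derived units kg·m²/s² (exponents kg: 1, m: 2, s: -2), so the claim is incorrect.

Answer: No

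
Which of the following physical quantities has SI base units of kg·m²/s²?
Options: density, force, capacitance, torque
Checking the SI base units of each option:
  density (ρ = m/V): kg/m³  ✗
  force (F = ma): kg·m/s²  ✗
  capacitance (C = Q/V): s⁴·A²/(kg·m²)  ✗
  torque (τ = Fr): kg·m²/s²  ✓ matches

Only torque has units kg·m²/s².

Answer: torque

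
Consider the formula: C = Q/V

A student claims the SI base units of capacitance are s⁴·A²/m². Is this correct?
Units of each symbol in C = Q/V:
  Q (charge, in coulombs): s·A
  V (voltage, in volts): kg·m²/(s³·A)  → in the denominator, contributes s³·A/(kg·m²)

Multiplying the contributions: [s·A] · [s³·A/(kg·m²)]
Adding exponents of each base unit: kg: -1, m: -2, s: 4, A: 2
SI base units of capacitance: s⁴·A²/(kg·m²)

The claimed units s⁴·A²/m² (exponents m: -2, s: 4, A: 2) do not match the derived units s⁴·A²/(kg·m²) (exponents kg: -1, m: -2, s: 4, A: 2), so the claim is incorrect.

Answer: No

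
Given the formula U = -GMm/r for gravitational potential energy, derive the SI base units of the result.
Units of each symbol in U = -GMm/r:
  G (gravitational constant): m³/(kg·s²)
  M (mass): kg
  m (mass): kg
  r (distance): m  → in the denominator, contributes 1/m
  The minus sign does not affect the units.

Multiplying the contributions: [m³/(kg·s²)] · [kg] · [kg] · [1/m]
Adding exponents of each base unit: kg: 1, m: 2, s: -2
SI base units of gravitational potential energy: kg·m²/s²

Answer: kg·m²/s²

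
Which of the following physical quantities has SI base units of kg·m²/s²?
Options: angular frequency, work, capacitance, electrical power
Checking the SI base units of each option:
  angular frequency (ω = 2πf): 1/s  ✗
  work (W = Fd): kg·m²/s²  ✓ matches
  capacitance (C = Q/V): s⁴·A²/(kg·m²)  ✗
  electrical power (P = IV): kg·m²/s³  ✗

Only work has units kg·m²/s².

Answer: work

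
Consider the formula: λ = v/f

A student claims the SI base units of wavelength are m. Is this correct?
Units of each symbol in λ = v/f:
  v (wave speed): m/s
  f (frequency): 1/s  → in the denominator, contributes s

Multiplying the contributions: [m/s] · [s]
Adding exponents of each base unit: m: 1
SI base units of wavelength: m

The claimed units m match the derived units, so the claim is correct.

Answer: Yes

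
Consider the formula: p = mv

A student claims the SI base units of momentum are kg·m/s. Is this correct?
Units of each symbol in p = mv:
  m (mass): kg
  v (velocity): m/s

Multiplying the contributions: [kg] · [m/s]
Adding exponents of each base unit: kg: 1, m: 1, s: -1
SI base units of momentum: kg·m/s

The claimed units kg·m/s match the derived units, so the claim is correct.

Answer: Yes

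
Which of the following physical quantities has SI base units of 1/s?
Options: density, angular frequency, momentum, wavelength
Checking the SI base units of each option:
  density (ρ = m/V): kg/m³  ✗
  angular frequency (ω = 2πf): 1/s  ✓ matches
  momentum (p = mv): kg·m/s  ✗
  wavelength (λ = v/f): m  ✗

Only angular frequency has units 1/s.

Answer: angular frequency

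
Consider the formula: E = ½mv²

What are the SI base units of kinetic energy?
Units of each symbol in E = ½mv²:
  m (mass): kg
  v (speed): m/s  → to the power 2, contributes m²/s²
  The factor ½ is dimensionless.

Multiplying the contributions: [kg] · [m²/s²]
Adding exponents of each base unit: kg: 1, m: 2, s: -2
SI base units of kinetic energy: kg·m²/s²

Answer: kg·m²/s²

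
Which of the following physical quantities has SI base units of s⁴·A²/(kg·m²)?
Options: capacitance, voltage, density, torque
Checking the SI base units of each option:
  capacitance (C = Q/V): s⁴·A²/(kg·m²)  ✓ matches
  voltage (V = IR): kg·m²/(s³·A)  ✗
  density (ρ = m/V): kg/m³  ✗
  torque (τ = Fr): kg·m²/s²  ✗

Only capacitance has units s⁴·A²/(kg·m²).

Answer: capacitance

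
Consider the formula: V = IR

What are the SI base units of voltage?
Units of each symbol in V = IR:
  I (current): A
  R (resistance, in ohms): kg·m²/(s³·A²)

Multiplying the contributions: [A] · [kg·m²/(s³·A²)]
Adding exponents of each base unit: kg: 1, m: 2, s: -3, A: -1
SI base units of voltage: kg·m²/(s³·A)

Answer: kg·m²/(s³·A)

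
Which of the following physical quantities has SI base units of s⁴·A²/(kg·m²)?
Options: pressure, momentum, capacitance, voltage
Checking the SI base units of each option:
  pressure (P = F/A): kg/(m·s²)  ✗
  momentum (p = mv): kg·m/s  ✗
  capacitance (C = Q/V): s⁴·A²/(kg·m²)  ✓ matches
  voltage (V = IR): kg·m²/(s³·A)  ✗

Only capacitance has units s⁴·A²/(kg·m²).

Answer: capacitance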